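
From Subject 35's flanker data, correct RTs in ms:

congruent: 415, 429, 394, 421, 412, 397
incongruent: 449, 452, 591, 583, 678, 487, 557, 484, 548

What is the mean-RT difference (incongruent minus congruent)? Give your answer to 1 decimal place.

125.2 ms

M(congruent) = 2468/6 = 411.333
M(incongruent) = 4829/9 = 536.556
Difference = 536.556 − 411.333 = 125.222 ms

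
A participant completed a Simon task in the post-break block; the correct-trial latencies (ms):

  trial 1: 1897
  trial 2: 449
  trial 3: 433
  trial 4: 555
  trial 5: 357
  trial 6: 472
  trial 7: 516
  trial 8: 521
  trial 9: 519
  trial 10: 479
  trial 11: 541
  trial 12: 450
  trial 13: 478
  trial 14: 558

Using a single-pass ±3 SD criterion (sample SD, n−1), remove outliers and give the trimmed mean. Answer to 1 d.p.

486.8 ms

n = 14, ΣRT = 8225, M = 587.500
Σ(x−M)² = 1885297.50; s = √(1885297.50/13) = 380.819
Cutoffs: 587.500 ± 3·380.819 → [-555.0, 1730.0]
Outside: 1897 → excluded.
Retained (n=13): Σ = 6328, mean = 6328/13 = 486.769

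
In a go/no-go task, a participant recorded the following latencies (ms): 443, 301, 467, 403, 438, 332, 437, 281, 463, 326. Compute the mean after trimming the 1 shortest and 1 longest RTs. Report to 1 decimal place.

Sorted: 281, 301, 326, 332, 403, 437, 438, 443, 463, 467
Drop lowest 1 (281) and highest 1 (467)
Remaining (n=8): Σ = 3143, mean = 3143/8 = 392.875

392.9 ms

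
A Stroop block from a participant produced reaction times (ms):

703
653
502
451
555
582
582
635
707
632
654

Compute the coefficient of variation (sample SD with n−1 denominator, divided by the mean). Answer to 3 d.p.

n = 11, Σ = 6656, M = 605.0909
Σ(x−M)² = 64224.909; s = √(64224.909/10) = 80.1404
CV = 80.1404 / 605.0909 = 0.13244

0.132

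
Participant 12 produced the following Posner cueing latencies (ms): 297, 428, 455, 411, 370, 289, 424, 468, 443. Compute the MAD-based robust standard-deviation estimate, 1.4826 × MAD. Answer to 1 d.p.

Sorted: 289, 297, 370, 411, 424, 428, 443, 455, 468 → median = 424
|x − 424| sorted: 0, 4, 13, 19, 31, 44, 54, 127, 135 → MAD = 31
Robust SD ≈ 1.4826 × 31 = 45.961

46.0 ms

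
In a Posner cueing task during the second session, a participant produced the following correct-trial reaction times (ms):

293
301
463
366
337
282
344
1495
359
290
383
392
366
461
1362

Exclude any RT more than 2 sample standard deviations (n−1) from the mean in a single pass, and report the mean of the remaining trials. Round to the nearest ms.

357 ms

n = 15, ΣRT = 7494, M = 499.600
Σ(x−M)² = 2042081.60; s = √(2042081.60/14) = 381.920
Cutoffs: 499.600 ± 2·381.920 → [-264.2, 1263.4]
Outside: 1362, 1495 → excluded.
Retained (n=13): Σ = 4637, mean = 4637/13 = 356.692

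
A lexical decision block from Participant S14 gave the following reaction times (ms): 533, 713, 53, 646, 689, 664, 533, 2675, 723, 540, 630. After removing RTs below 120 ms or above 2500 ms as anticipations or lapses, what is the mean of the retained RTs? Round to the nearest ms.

630 ms

Excluded: 53, 2675
Retained (n=9): Σ = 5671
Mean = 5671/9 = 630.1111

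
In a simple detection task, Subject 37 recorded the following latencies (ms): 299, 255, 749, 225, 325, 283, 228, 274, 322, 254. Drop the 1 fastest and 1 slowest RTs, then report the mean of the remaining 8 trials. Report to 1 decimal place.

Sorted: 225, 228, 254, 255, 274, 283, 299, 322, 325, 749
Drop lowest 1 (225) and highest 1 (749)
Remaining (n=8): Σ = 2240, mean = 2240/8 = 280.000

280.0 ms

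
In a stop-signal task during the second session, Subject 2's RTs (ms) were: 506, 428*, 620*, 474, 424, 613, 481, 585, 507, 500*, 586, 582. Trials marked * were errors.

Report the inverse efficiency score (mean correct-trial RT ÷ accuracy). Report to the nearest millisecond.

705 ms

Correct trials (n=9): 506, 474, 424, 613, 481, 585, 507, 586, 582
Mean correct RT = 4758/9 = 528.6667 ms
Proportion correct = 9/12
IES = 528.6667 / (9/12) = 704.889 ms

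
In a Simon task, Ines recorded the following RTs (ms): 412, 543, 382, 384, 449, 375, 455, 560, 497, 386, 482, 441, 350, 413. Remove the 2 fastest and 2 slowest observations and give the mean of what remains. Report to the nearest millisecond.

430 ms

Sorted: 350, 375, 382, 384, 386, 412, 413, 441, 449, 455, 482, 497, 543, 560
Drop lowest 2 (350, 375) and highest 2 (543, 560)
Remaining (n=10): Σ = 4301, mean = 4301/10 = 430.100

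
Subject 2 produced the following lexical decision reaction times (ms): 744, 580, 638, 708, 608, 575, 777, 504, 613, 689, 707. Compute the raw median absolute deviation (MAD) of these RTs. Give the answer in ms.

Sorted: 504, 575, 580, 608, 613, 638, 689, 707, 708, 744, 777 → median = 638
|x − 638|: 106, 58, 0, 70, 30, 63, 139, 134, 25, 51, 69
Sorted deviations: 0, 25, 30, 51, 58, 63, 69, 70, 106, 134, 139 → MAD = 63

63 ms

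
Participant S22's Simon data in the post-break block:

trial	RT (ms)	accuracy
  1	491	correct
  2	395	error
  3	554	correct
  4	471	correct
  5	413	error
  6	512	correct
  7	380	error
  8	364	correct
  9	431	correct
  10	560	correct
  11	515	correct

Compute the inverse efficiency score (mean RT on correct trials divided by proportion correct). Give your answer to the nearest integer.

670 ms

Correct trials (n=8): 491, 554, 471, 512, 364, 431, 560, 515
Mean correct RT = 3898/8 = 487.2500 ms
Proportion correct = 8/11
IES = 487.2500 / (8/11) = 669.969 ms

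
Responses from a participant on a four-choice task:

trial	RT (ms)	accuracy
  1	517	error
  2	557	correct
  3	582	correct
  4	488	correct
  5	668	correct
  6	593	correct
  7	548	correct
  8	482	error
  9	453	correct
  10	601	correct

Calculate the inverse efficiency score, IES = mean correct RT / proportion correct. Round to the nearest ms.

Correct trials (n=8): 557, 582, 488, 668, 593, 548, 453, 601
Mean correct RT = 4490/8 = 561.2500 ms
Proportion correct = 8/10
IES = 561.2500 / (8/10) = 701.562 ms

702 ms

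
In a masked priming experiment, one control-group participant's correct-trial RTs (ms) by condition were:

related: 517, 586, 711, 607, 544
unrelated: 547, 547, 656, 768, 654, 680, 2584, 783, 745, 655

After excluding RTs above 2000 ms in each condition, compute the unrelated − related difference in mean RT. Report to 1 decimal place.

unrelated: exclude 2584
M(related) = 2965/5 = 593.000
M(unrelated) = 6035/9 = 670.556
Difference = 670.556 − 593.000 = 77.556 ms

77.6 ms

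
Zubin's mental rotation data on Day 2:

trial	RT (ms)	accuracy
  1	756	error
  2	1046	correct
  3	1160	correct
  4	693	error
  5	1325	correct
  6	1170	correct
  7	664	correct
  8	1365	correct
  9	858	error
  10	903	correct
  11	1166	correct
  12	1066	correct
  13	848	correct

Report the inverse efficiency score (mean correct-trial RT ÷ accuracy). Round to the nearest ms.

Correct trials (n=10): 1046, 1160, 1325, 1170, 664, 1365, 903, 1166, 1066, 848
Mean correct RT = 10713/10 = 1071.3000 ms
Proportion correct = 10/13
IES = 1071.3000 / (10/13) = 1392.690 ms

1393 ms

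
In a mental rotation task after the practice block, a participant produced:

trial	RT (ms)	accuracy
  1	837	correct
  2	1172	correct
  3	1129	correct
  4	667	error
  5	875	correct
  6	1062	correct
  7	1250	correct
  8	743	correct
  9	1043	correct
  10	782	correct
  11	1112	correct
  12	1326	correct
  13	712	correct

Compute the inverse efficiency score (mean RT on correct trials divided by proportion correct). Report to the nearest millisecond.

Correct trials (n=12): 837, 1172, 1129, 875, 1062, 1250, 743, 1043, 782, 1112, 1326, 712
Mean correct RT = 12043/12 = 1003.5833 ms
Proportion correct = 12/13
IES = 1003.5833 / (12/13) = 1087.215 ms

1087 ms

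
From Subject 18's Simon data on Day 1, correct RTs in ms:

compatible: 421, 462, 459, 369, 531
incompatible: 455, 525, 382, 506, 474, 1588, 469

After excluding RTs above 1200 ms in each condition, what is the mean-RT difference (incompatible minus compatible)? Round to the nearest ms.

incompatible: exclude 1588
M(compatible) = 2242/5 = 448.400
M(incompatible) = 2811/6 = 468.500
Difference = 468.500 − 448.400 = 20.100 ms

20 ms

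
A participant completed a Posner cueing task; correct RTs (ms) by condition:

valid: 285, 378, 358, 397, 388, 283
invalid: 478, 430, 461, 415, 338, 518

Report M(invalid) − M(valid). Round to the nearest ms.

M(valid) = 2089/6 = 348.167
M(invalid) = 2640/6 = 440.000
Difference = 440.000 − 348.167 = 91.833 ms

92 ms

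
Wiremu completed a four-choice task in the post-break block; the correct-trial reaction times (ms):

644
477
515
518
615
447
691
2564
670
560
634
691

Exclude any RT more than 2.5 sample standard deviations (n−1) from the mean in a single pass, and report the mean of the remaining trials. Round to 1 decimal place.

587.5 ms

n = 12, ΣRT = 9026, M = 752.167
Σ(x−M)² = 3658305.67; s = √(3658305.67/11) = 576.692
Cutoffs: 752.167 ± 2.5·576.692 → [-689.6, 2193.9]
Outside: 2564 → excluded.
Retained (n=11): Σ = 6462, mean = 6462/11 = 587.455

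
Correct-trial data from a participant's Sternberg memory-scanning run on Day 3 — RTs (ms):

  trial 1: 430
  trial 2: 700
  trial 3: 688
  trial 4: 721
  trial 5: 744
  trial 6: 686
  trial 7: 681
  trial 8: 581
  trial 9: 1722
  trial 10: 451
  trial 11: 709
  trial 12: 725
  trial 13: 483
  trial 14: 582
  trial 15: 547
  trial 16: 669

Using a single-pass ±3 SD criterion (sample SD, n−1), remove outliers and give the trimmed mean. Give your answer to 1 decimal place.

n = 16, ΣRT = 11119, M = 694.938
Σ(x−M)² = 1282302.94; s = √(1282302.94/15) = 292.381
Cutoffs: 694.938 ± 3·292.381 → [-182.2, 1572.1]
Outside: 1722 → excluded.
Retained (n=15): Σ = 9397, mean = 9397/15 = 626.467

626.5 ms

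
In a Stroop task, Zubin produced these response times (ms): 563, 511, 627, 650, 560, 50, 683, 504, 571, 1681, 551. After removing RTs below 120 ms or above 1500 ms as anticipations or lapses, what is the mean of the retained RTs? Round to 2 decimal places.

Excluded: 50, 1681
Retained (n=9): Σ = 5220
Mean = 5220/9 = 580.0000

580.00 ms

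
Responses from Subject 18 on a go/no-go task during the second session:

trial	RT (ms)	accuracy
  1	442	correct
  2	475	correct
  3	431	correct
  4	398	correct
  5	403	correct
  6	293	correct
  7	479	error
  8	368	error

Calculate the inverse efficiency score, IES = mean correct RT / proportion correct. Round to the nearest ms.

543 ms

Correct trials (n=6): 442, 475, 431, 398, 403, 293
Mean correct RT = 2442/6 = 407.0000 ms
Proportion correct = 6/8
IES = 407.0000 / (6/8) = 542.667 ms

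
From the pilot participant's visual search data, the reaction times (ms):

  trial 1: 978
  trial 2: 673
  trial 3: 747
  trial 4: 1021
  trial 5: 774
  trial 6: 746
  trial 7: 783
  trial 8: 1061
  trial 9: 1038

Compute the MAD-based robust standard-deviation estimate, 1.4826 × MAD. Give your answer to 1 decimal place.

163.1 ms

Sorted: 673, 746, 747, 774, 783, 978, 1021, 1038, 1061 → median = 783
|x − 783| sorted: 0, 9, 36, 37, 110, 195, 238, 255, 278 → MAD = 110
Robust SD ≈ 1.4826 × 110 = 163.086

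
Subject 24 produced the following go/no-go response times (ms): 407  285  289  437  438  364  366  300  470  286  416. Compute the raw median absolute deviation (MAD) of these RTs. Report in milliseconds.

Sorted: 285, 286, 289, 300, 364, 366, 407, 416, 437, 438, 470 → median = 366
|x − 366|: 41, 81, 77, 71, 72, 2, 0, 66, 104, 80, 50
Sorted deviations: 0, 2, 41, 50, 66, 71, 72, 77, 80, 81, 104 → MAD = 71

71 ms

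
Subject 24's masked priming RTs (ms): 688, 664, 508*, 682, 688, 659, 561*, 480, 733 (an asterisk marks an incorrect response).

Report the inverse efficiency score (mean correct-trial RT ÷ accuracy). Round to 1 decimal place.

Correct trials (n=7): 688, 664, 682, 688, 659, 480, 733
Mean correct RT = 4594/7 = 656.2857 ms
Proportion correct = 7/9
IES = 656.2857 / (7/9) = 843.796 ms

843.8 ms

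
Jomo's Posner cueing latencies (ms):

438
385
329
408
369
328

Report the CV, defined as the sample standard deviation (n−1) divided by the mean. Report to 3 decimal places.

0.116

n = 6, Σ = 2257, M = 376.1667
Σ(x−M)² = 9510.833; s = √(9510.833/5) = 43.6138
CV = 43.6138 / 376.1667 = 0.11594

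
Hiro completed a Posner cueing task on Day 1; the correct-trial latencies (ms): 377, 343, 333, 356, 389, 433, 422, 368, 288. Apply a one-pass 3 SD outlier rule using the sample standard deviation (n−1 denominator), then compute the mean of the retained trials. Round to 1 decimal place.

367.7 ms

n = 9, ΣRT = 3309, M = 367.667
Σ(x−M)² = 16056.00; s = √(16056.00/8) = 44.800
Cutoffs: 367.667 ± 3·44.800 → [233.3, 502.1]
No RTs fall outside the cutoffs; all 9 retained. Mean = 3309/9 = 367.667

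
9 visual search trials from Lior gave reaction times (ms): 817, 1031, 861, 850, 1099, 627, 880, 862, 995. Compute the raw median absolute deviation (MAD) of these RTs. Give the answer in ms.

45 ms

Sorted: 627, 817, 850, 861, 862, 880, 995, 1031, 1099 → median = 862
|x − 862|: 45, 169, 1, 12, 237, 235, 18, 0, 133
Sorted deviations: 0, 1, 12, 18, 45, 133, 169, 235, 237 → MAD = 45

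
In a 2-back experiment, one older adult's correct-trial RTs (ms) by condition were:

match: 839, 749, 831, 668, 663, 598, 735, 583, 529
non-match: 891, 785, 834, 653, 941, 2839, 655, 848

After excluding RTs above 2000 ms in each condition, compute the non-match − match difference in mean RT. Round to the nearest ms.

non-match: exclude 2839
M(match) = 6195/9 = 688.333
M(non-match) = 5607/7 = 801.000
Difference = 801.000 − 688.333 = 112.667 ms

113 ms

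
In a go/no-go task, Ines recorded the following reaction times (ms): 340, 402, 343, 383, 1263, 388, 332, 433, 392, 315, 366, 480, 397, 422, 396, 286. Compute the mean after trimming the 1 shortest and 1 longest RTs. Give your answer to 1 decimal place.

Sorted: 286, 315, 332, 340, 343, 366, 383, 388, 392, 396, 397, 402, 422, 433, 480, 1263
Drop lowest 1 (286) and highest 1 (1263)
Remaining (n=14): Σ = 5389, mean = 5389/14 = 384.929

384.9 ms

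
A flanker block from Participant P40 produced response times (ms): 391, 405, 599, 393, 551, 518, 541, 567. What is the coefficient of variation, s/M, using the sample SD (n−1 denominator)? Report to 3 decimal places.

0.172

n = 8, Σ = 3965, M = 495.6250
Σ(x−M)² = 51097.875; s = √(51097.875/7) = 85.4383
CV = 85.4383 / 495.6250 = 0.17238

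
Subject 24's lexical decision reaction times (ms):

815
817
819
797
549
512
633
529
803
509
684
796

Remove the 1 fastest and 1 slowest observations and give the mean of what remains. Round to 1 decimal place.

Sorted: 509, 512, 529, 549, 633, 684, 796, 797, 803, 815, 817, 819
Drop lowest 1 (509) and highest 1 (819)
Remaining (n=10): Σ = 6935, mean = 6935/10 = 693.500

693.5 ms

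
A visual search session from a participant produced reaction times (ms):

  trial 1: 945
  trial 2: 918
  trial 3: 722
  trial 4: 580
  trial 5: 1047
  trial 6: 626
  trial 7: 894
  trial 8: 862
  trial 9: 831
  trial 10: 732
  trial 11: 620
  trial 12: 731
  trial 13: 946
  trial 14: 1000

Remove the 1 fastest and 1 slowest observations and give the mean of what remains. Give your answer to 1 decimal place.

Sorted: 580, 620, 626, 722, 731, 732, 831, 862, 894, 918, 945, 946, 1000, 1047
Drop lowest 1 (580) and highest 1 (1047)
Remaining (n=12): Σ = 9827, mean = 9827/12 = 818.917

818.9 ms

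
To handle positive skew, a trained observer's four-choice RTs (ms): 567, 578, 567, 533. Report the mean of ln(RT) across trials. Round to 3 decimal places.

6.330

ln(RT): 6.3404, 6.3596, 6.3404, 6.2785
Σ ln(RT) = 25.3188
Mean = 25.3188/4 = 6.32970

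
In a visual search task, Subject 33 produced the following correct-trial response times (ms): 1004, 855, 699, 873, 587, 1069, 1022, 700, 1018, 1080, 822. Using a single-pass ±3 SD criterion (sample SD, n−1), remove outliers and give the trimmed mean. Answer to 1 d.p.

884.5 ms

n = 11, ΣRT = 9729, M = 884.455
Σ(x−M)² = 285134.73; s = √(285134.73/10) = 168.859
Cutoffs: 884.455 ± 3·168.859 → [377.9, 1391.0]
No RTs fall outside the cutoffs; all 11 retained. Mean = 9729/11 = 884.455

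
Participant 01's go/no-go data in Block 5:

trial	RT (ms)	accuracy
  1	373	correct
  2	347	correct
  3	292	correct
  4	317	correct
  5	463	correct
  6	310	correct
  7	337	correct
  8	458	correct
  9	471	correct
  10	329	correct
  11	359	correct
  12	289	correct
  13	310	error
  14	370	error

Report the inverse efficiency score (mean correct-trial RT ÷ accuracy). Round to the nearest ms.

422 ms

Correct trials (n=12): 373, 347, 292, 317, 463, 310, 337, 458, 471, 329, 359, 289
Mean correct RT = 4345/12 = 362.0833 ms
Proportion correct = 12/14
IES = 362.0833 / (12/14) = 422.431 ms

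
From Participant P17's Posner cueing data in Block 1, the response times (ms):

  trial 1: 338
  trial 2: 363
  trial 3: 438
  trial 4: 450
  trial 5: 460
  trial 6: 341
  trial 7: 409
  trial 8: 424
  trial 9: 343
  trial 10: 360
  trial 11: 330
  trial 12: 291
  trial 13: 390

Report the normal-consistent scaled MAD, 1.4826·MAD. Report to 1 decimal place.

48.9 ms

Sorted: 291, 330, 338, 341, 343, 360, 363, 390, 409, 424, 438, 450, 460 → median = 363
|x − 363| sorted: 0, 3, 20, 22, 25, 27, 33, 46, 61, 72, 75, 87, 97 → MAD = 33
Robust SD ≈ 1.4826 × 33 = 48.926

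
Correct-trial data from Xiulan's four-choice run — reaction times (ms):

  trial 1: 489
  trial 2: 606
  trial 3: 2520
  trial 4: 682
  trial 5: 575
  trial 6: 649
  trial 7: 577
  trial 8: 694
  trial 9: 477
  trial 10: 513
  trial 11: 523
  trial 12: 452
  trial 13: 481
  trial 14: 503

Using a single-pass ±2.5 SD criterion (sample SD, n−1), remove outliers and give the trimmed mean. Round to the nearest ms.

n = 14, ΣRT = 9741, M = 695.786
Σ(x−M)² = 3663524.36; s = √(3663524.36/13) = 530.857
Cutoffs: 695.786 ± 2.5·530.857 → [-631.4, 2022.9]
Outside: 2520 → excluded.
Retained (n=13): Σ = 7221, mean = 7221/13 = 555.462

555 ms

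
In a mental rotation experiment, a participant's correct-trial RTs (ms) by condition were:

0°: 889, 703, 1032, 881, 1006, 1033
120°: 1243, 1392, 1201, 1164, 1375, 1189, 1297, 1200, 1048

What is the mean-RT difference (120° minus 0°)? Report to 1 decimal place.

310.3 ms

M(0°) = 5544/6 = 924.000
M(120°) = 11109/9 = 1234.333
Difference = 1234.333 − 924.000 = 310.333 ms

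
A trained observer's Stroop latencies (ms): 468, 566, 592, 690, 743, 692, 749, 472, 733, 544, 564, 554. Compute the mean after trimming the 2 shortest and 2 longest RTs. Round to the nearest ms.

Sorted: 468, 472, 544, 554, 564, 566, 592, 690, 692, 733, 743, 749
Drop lowest 2 (468, 472) and highest 2 (743, 749)
Remaining (n=8): Σ = 4935, mean = 4935/8 = 616.875

617 ms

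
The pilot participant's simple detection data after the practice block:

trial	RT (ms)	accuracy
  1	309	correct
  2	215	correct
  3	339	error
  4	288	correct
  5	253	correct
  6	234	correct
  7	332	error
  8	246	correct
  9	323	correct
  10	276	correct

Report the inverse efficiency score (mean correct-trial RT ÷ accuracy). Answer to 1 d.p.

Correct trials (n=8): 309, 215, 288, 253, 234, 246, 323, 276
Mean correct RT = 2144/8 = 268.0000 ms
Proportion correct = 8/10
IES = 268.0000 / (8/10) = 335.000 ms

335.0 ms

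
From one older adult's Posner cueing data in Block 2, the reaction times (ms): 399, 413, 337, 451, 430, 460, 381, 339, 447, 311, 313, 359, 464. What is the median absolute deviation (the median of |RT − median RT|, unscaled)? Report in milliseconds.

Sorted: 311, 313, 337, 339, 359, 381, 399, 413, 430, 447, 451, 460, 464 → median = 399
|x − 399|: 0, 14, 62, 52, 31, 61, 18, 60, 48, 88, 86, 40, 65
Sorted deviations: 0, 14, 18, 31, 40, 48, 52, 60, 61, 62, 65, 86, 88 → MAD = 52

52 ms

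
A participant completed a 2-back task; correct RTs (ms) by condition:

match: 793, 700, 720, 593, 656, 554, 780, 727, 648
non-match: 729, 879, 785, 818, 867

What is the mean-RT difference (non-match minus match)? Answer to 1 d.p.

129.9 ms

M(match) = 6171/9 = 685.667
M(non-match) = 4078/5 = 815.600
Difference = 815.600 − 685.667 = 129.933 ms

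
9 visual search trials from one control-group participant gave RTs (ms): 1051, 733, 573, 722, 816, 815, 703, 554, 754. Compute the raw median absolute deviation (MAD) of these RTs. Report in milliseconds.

82 ms

Sorted: 554, 573, 703, 722, 733, 754, 815, 816, 1051 → median = 733
|x − 733|: 318, 0, 160, 11, 83, 82, 30, 179, 21
Sorted deviations: 0, 11, 21, 30, 82, 83, 160, 179, 318 → MAD = 82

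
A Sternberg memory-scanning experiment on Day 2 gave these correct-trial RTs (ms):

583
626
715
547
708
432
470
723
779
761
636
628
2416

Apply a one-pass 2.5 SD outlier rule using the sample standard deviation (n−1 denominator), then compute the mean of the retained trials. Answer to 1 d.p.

n = 13, ΣRT = 10024, M = 771.077
Σ(x−M)² = 3066338.92; s = √(3066338.92/12) = 505.498
Cutoffs: 771.077 ± 2.5·505.498 → [-492.7, 2034.8]
Outside: 2416 → excluded.
Retained (n=12): Σ = 7608, mean = 7608/12 = 634.000

634.0 ms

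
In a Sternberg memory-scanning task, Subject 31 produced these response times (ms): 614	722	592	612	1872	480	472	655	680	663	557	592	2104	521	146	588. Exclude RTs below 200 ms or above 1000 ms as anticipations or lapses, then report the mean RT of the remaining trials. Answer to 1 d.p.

Excluded: 146, 1872, 2104
Retained (n=13): Σ = 7748
Mean = 7748/13 = 596.0000

596.0 ms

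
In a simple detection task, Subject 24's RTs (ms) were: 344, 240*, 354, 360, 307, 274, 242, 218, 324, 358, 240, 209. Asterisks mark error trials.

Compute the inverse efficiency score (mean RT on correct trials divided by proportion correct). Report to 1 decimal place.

Correct trials (n=11): 344, 354, 360, 307, 274, 242, 218, 324, 358, 240, 209
Mean correct RT = 3230/11 = 293.6364 ms
Proportion correct = 11/12
IES = 293.6364 / (11/12) = 320.331 ms

320.3 ms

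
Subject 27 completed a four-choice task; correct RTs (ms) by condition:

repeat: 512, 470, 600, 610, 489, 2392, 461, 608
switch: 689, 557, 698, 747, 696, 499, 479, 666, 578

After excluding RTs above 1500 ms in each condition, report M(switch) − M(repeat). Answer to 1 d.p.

repeat: exclude 2392
M(repeat) = 3750/7 = 535.714
M(switch) = 5609/9 = 623.222
Difference = 623.222 − 535.714 = 87.508 ms

87.5 ms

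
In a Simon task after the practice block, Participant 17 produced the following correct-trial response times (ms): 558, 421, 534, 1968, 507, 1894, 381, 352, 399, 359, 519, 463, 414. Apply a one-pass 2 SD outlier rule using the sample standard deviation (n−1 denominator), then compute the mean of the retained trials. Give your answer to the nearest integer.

446 ms

n = 13, ΣRT = 8769, M = 674.538
Σ(x−M)² = 3788315.23; s = √(3788315.23/12) = 561.866
Cutoffs: 674.538 ± 2·561.866 → [-449.2, 1798.3]
Outside: 1894, 1968 → excluded.
Retained (n=11): Σ = 4907, mean = 4907/11 = 446.091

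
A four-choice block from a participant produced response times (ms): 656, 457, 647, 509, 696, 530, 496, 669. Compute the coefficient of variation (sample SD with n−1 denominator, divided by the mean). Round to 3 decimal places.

n = 8, Σ = 4660, M = 582.5000
Σ(x−M)² = 61318.000; s = √(61318.000/7) = 93.5933
CV = 93.5933 / 582.5000 = 0.16068

0.161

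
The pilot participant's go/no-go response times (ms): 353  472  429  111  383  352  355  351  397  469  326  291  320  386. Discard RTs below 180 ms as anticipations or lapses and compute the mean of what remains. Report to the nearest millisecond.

376 ms

Excluded: 111
Retained (n=13): Σ = 4884
Mean = 4884/13 = 375.6923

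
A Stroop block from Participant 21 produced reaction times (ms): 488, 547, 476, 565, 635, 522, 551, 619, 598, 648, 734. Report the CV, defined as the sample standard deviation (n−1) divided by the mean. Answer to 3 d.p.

n = 11, Σ = 6383, M = 580.2727
Σ(x−M)² = 58008.182; s = √(58008.182/10) = 76.1631
CV = 76.1631 / 580.2727 = 0.13125

0.131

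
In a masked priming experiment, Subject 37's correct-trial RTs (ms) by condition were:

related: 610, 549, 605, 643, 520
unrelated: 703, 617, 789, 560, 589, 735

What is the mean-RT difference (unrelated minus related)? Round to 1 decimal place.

80.1 ms

M(related) = 2927/5 = 585.400
M(unrelated) = 3993/6 = 665.500
Difference = 665.500 − 585.400 = 80.100 ms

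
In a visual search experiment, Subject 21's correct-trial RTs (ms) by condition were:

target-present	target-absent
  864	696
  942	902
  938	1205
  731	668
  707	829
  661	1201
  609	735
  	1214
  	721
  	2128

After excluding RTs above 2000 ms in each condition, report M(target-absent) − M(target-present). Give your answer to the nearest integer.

target-absent: exclude 2128
M(target-present) = 5452/7 = 778.857
M(target-absent) = 8171/9 = 907.889
Difference = 907.889 − 778.857 = 129.032 ms

129 ms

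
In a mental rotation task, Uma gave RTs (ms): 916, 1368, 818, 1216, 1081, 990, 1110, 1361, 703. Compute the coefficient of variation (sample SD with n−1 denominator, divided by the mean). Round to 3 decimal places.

0.217

n = 9, Σ = 9563, M = 1062.5556
Σ(x−M)² = 424332.222; s = √(424332.222/8) = 230.3075
CV = 230.3075 / 1062.5556 = 0.21675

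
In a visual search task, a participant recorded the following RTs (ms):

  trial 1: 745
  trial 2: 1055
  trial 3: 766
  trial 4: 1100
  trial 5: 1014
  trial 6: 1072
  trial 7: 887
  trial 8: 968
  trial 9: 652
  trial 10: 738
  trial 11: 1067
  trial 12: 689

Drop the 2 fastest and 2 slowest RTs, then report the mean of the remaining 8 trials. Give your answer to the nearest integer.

Sorted: 652, 689, 738, 745, 766, 887, 968, 1014, 1055, 1067, 1072, 1100
Drop lowest 2 (652, 689) and highest 2 (1072, 1100)
Remaining (n=8): Σ = 7240, mean = 7240/8 = 905.000

905 ms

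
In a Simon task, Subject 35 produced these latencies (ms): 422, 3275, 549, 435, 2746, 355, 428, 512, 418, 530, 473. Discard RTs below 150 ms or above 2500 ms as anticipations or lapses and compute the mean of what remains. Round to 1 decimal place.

Excluded: 2746, 3275
Retained (n=9): Σ = 4122
Mean = 4122/9 = 458.0000

458.0 ms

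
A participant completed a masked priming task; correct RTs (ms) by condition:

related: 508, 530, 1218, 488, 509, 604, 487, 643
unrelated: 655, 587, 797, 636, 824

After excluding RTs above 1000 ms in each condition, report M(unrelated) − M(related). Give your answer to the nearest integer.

related: exclude 1218
M(related) = 3769/7 = 538.429
M(unrelated) = 3499/5 = 699.800
Difference = 699.800 − 538.429 = 161.371 ms

161 ms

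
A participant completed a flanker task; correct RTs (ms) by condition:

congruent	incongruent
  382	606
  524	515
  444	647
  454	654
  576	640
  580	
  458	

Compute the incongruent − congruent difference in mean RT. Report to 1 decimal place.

M(congruent) = 3418/7 = 488.286
M(incongruent) = 3062/5 = 612.400
Difference = 612.400 − 488.286 = 124.114 ms

124.1 ms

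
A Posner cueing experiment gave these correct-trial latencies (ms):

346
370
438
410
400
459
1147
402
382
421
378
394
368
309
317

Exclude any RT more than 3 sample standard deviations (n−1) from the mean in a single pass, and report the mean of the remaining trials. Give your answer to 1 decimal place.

385.3 ms

n = 15, ΣRT = 6541, M = 436.067
Σ(x−M)² = 564820.93; s = √(564820.93/14) = 200.859
Cutoffs: 436.067 ± 3·200.859 → [-166.5, 1038.6]
Outside: 1147 → excluded.
Retained (n=14): Σ = 5394, mean = 5394/14 = 385.286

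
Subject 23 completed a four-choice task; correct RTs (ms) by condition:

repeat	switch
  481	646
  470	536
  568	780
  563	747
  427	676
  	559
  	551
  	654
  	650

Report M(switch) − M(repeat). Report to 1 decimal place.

142.5 ms

M(repeat) = 2509/5 = 501.800
M(switch) = 5799/9 = 644.333
Difference = 644.333 − 501.800 = 142.533 ms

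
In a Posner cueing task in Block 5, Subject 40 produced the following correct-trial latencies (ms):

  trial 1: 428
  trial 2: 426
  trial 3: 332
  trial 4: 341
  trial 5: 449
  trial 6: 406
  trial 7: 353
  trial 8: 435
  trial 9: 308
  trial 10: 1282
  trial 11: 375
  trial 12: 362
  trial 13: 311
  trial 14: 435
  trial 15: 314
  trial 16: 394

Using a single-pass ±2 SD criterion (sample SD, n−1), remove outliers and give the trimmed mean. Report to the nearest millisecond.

n = 16, ΣRT = 6951, M = 434.438
Σ(x−M)² = 801495.94; s = √(801495.94/15) = 231.156
Cutoffs: 434.438 ± 2·231.156 → [-27.9, 896.7]
Outside: 1282 → excluded.
Retained (n=15): Σ = 5669, mean = 5669/15 = 377.933

378 ms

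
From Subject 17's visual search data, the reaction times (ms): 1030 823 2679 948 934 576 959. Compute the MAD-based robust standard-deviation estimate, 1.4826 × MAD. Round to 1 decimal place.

Sorted: 576, 823, 934, 948, 959, 1030, 2679 → median = 948
|x − 948| sorted: 0, 11, 14, 82, 125, 372, 1731 → MAD = 82
Robust SD ≈ 1.4826 × 82 = 121.573

121.6 ms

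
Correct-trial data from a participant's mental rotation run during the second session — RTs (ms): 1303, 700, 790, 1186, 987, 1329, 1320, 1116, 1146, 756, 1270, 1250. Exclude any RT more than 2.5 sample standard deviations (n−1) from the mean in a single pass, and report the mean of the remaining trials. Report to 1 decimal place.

1096.1 ms

n = 12, ΣRT = 13153, M = 1096.083
Σ(x−M)² = 590238.92; s = √(590238.92/11) = 231.642
Cutoffs: 1096.083 ± 2.5·231.642 → [517.0, 1675.2]
No RTs fall outside the cutoffs; all 12 retained. Mean = 13153/12 = 1096.083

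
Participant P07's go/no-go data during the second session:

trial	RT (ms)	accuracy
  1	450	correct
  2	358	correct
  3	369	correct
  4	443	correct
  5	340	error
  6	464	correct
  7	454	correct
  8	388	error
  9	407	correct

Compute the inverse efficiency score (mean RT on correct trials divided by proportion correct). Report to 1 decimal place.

540.9 ms

Correct trials (n=7): 450, 358, 369, 443, 464, 454, 407
Mean correct RT = 2945/7 = 420.7143 ms
Proportion correct = 7/9
IES = 420.7143 / (7/9) = 540.918 ms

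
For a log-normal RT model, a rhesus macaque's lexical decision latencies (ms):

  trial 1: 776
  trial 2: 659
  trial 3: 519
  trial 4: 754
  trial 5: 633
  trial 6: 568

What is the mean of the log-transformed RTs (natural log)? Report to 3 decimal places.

ln(RT): 6.6542, 6.4907, 6.2519, 6.6254, 6.4505, 6.3421
Σ ln(RT) = 38.8148
Mean = 38.8148/6 = 6.46913

6.469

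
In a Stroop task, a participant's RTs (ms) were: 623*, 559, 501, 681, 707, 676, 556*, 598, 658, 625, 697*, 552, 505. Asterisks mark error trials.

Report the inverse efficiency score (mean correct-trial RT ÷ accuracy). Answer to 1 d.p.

788.1 ms

Correct trials (n=10): 559, 501, 681, 707, 676, 598, 658, 625, 552, 505
Mean correct RT = 6062/10 = 606.2000 ms
Proportion correct = 10/13
IES = 606.2000 / (10/13) = 788.060 ms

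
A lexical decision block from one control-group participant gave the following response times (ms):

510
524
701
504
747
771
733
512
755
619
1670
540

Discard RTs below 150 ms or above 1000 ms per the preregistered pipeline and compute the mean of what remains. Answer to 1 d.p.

Excluded: 1670
Retained (n=11): Σ = 6916
Mean = 6916/11 = 628.7273

628.7 ms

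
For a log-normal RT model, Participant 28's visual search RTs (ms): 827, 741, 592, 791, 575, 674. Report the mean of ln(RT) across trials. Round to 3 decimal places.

6.542

ln(RT): 6.7178, 6.6080, 6.3835, 6.6733, 6.3544, 6.5132
Σ ln(RT) = 39.2502
Mean = 39.2502/6 = 6.54170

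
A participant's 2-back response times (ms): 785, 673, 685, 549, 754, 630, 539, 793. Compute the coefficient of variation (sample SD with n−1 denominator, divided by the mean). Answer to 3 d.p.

n = 8, Σ = 5408, M = 676.0000
Σ(x−M)² = 68758.000; s = √(68758.000/7) = 99.1089
CV = 99.1089 / 676.0000 = 0.14661

0.147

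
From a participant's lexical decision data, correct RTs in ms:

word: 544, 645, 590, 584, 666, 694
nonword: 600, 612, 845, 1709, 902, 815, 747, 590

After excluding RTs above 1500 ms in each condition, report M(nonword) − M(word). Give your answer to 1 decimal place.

109.6 ms

nonword: exclude 1709
M(word) = 3723/6 = 620.500
M(nonword) = 5111/7 = 730.143
Difference = 730.143 − 620.500 = 109.643 ms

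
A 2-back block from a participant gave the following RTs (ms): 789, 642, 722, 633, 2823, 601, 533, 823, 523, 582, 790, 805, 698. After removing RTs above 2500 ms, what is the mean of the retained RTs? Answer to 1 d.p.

Excluded: 2823
Retained (n=12): Σ = 8141
Mean = 8141/12 = 678.4167

678.4 ms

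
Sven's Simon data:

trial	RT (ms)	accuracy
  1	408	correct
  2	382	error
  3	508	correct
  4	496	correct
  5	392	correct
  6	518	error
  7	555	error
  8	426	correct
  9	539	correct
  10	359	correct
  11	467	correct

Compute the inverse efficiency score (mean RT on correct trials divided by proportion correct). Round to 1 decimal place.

Correct trials (n=8): 408, 508, 496, 392, 426, 539, 359, 467
Mean correct RT = 3595/8 = 449.3750 ms
Proportion correct = 8/11
IES = 449.3750 / (8/11) = 617.891 ms

617.9 ms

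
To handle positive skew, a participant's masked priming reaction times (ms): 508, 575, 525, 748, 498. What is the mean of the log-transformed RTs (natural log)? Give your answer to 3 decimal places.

6.335

ln(RT): 6.2305, 6.3544, 6.2634, 6.6174, 6.2106
Σ ln(RT) = 31.6763
Mean = 31.6763/5 = 6.33525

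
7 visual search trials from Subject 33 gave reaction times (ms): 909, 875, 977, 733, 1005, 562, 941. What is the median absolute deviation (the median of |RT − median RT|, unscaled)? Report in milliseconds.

Sorted: 562, 733, 875, 909, 941, 977, 1005 → median = 909
|x − 909|: 0, 34, 68, 176, 96, 347, 32
Sorted deviations: 0, 32, 34, 68, 96, 176, 347 → MAD = 68

68 ms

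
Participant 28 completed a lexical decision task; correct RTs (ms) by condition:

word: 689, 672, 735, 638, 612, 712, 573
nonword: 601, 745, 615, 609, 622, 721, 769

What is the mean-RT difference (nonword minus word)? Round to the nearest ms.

M(word) = 4631/7 = 661.571
M(nonword) = 4682/7 = 668.857
Difference = 668.857 − 661.571 = 7.286 ms

7 ms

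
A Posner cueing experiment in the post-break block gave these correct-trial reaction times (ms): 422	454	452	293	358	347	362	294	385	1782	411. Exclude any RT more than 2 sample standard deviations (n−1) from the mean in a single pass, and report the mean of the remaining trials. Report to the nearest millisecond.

n = 11, ΣRT = 5560, M = 505.455
Σ(x−M)² = 1822748.73; s = √(1822748.73/10) = 426.937
Cutoffs: 505.455 ± 2·426.937 → [-348.4, 1359.3]
Outside: 1782 → excluded.
Retained (n=10): Σ = 3778, mean = 3778/10 = 377.800

378 ms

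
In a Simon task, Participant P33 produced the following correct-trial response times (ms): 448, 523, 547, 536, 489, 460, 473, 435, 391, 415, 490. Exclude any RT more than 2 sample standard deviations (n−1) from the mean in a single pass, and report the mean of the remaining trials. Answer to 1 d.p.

n = 11, ΣRT = 5207, M = 473.364
Σ(x−M)² = 24814.55; s = √(24814.55/10) = 49.814
Cutoffs: 473.364 ± 2·49.814 → [373.7, 573.0]
No RTs fall outside the cutoffs; all 11 retained. Mean = 5207/11 = 473.364

473.4 ms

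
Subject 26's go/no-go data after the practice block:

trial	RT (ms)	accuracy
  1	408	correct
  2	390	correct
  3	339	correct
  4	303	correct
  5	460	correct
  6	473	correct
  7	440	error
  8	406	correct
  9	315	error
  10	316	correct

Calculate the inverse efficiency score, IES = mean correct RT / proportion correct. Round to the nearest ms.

484 ms

Correct trials (n=8): 408, 390, 339, 303, 460, 473, 406, 316
Mean correct RT = 3095/8 = 386.8750 ms
Proportion correct = 8/10
IES = 386.8750 / (8/10) = 483.594 ms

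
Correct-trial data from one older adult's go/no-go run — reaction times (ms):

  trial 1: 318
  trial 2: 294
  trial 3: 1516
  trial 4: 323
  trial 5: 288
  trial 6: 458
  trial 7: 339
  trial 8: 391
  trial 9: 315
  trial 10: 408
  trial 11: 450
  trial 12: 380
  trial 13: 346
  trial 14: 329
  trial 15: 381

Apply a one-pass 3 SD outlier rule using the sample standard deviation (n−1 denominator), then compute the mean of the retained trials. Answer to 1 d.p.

358.6 ms

n = 15, ΣRT = 6536, M = 435.733
Σ(x−M)² = 1288408.93; s = √(1288408.93/14) = 303.363
Cutoffs: 435.733 ± 3·303.363 → [-474.4, 1345.8]
Outside: 1516 → excluded.
Retained (n=14): Σ = 5020, mean = 5020/14 = 358.571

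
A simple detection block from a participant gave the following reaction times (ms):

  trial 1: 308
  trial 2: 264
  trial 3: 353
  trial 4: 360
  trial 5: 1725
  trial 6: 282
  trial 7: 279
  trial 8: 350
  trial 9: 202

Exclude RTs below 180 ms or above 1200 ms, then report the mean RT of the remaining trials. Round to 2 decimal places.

Excluded: 1725
Retained (n=8): Σ = 2398
Mean = 2398/8 = 299.7500

299.75 ms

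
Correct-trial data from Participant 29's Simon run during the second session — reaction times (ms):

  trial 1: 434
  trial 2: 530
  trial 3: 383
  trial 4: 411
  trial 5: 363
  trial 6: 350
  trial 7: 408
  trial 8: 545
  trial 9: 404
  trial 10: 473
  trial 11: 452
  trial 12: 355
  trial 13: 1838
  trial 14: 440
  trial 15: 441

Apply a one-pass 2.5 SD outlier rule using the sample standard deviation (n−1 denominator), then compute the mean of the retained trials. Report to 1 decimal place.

n = 15, ΣRT = 7827, M = 521.800
Σ(x−M)² = 1902094.40; s = √(1902094.40/14) = 368.597
Cutoffs: 521.800 ± 2.5·368.597 → [-399.7, 1443.3]
Outside: 1838 → excluded.
Retained (n=14): Σ = 5989, mean = 5989/14 = 427.786

427.8 ms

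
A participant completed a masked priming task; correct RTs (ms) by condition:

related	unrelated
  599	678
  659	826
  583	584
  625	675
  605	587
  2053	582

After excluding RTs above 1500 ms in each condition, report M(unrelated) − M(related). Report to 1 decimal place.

related: exclude 2053
M(related) = 3071/5 = 614.200
M(unrelated) = 3932/6 = 655.333
Difference = 655.333 − 614.200 = 41.133 ms

41.1 ms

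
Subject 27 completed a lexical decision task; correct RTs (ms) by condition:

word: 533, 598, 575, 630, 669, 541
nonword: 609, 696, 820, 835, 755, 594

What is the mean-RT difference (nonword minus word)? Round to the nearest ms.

127 ms

M(word) = 3546/6 = 591.000
M(nonword) = 4309/6 = 718.167
Difference = 718.167 − 591.000 = 127.167 ms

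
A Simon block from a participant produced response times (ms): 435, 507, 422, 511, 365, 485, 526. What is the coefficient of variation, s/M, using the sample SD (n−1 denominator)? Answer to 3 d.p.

0.127

n = 7, Σ = 3251, M = 464.4286
Σ(x−M)² = 20747.714; s = √(20747.714/6) = 58.8044
CV = 58.8044 / 464.4286 = 0.12662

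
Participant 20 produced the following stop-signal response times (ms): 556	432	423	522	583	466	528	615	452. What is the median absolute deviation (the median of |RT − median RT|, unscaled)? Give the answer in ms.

61 ms

Sorted: 423, 432, 452, 466, 522, 528, 556, 583, 615 → median = 522
|x − 522|: 34, 90, 99, 0, 61, 56, 6, 93, 70
Sorted deviations: 0, 6, 34, 56, 61, 70, 90, 93, 99 → MAD = 61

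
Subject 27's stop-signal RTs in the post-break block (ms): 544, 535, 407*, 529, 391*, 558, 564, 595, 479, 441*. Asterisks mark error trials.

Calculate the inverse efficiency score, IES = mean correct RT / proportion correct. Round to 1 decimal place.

Correct trials (n=7): 544, 535, 529, 558, 564, 595, 479
Mean correct RT = 3804/7 = 543.4286 ms
Proportion correct = 7/10
IES = 543.4286 / (7/10) = 776.327 ms

776.3 ms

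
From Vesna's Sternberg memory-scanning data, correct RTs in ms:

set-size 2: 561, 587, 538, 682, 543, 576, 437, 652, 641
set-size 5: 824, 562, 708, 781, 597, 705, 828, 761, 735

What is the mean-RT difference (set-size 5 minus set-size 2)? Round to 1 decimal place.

142.7 ms

M(set-size 2) = 5217/9 = 579.667
M(set-size 5) = 6501/9 = 722.333
Difference = 722.333 − 579.667 = 142.667 ms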